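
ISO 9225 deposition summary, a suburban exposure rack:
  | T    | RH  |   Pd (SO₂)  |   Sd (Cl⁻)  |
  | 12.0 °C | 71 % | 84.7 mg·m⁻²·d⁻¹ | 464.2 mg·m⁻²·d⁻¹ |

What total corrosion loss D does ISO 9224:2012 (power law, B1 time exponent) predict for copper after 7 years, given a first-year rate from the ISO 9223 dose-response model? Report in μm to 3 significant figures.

D(7) = 8.03 μm

copper: temperature factor f = -0.080·(2.0) = -0.1600
  sulphur-dioxide contribution → 0.9447 μm/a
  chloride contribution → 1.248 μm/a
  ⇒ r_corr(copper) = 2.193 μm/a
Power-law: D(7) = r_corr · 7^0.667
  D(7) = 2.193 × 7^0.667 = 2.193 × 3.662 = 8.028 μm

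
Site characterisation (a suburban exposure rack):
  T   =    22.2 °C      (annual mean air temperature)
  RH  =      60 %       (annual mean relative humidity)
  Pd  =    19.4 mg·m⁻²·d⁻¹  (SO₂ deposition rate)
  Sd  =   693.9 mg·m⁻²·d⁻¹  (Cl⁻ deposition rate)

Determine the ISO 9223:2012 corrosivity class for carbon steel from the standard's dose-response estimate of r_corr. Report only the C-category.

C5

carbon steel: T>10 °C ⇒ hinge -0.054·(22.2−10) = -0.6588
  SO₂ term: 1.77·19.4^0.52·exp(0.02·60-0.6588) = 14.21
  Cl⁻ term: 0.102·693.9^0.62·exp(0.033·60+0.04·22.2) = 103.7
  r_corr = 14.21 + 103.7 = 117.9 μm/a
Category bounds: 80…200 μm/a bracket r_corr ⇒ C5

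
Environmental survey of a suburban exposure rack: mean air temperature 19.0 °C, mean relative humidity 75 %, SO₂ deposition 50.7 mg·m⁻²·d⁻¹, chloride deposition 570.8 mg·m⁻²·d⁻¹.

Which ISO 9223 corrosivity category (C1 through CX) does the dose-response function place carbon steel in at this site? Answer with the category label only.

carbon steel: f(T) = -0.054·(T−10) [T>10 °C] = -0.4860
  Pd branch = 1.77·Pd^0.52·e^(0.02·RH+f) = 37.58 μm/a
  Sd branch = 0.102·Sd^0.62·e^(0.033·RH+0.04·T) = 132.6 μm/a
  r_corr = 37.58 + 132.6 = 170.2 μm/a
Category bounds: 80…200 μm/a bracket r_corr ⇒ C5

C5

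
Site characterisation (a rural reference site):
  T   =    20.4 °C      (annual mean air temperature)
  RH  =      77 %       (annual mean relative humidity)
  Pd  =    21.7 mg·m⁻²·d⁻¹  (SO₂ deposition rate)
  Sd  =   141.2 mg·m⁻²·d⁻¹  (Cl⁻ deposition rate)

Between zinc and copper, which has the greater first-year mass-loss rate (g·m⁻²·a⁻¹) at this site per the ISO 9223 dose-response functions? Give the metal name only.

zinc: temperature factor f = -0.071·(10.4) = -0.7384
  SO₂ term: 0.0129·21.7^0.44·exp(0.046·77-0.7384) = 0.8246
  Cl⁻ term: 0.0175·141.2^0.57·exp(0.008·77+0.085·20.4) = 3.083
  sum: 0.8246 + 3.083 → r_corr = 3.908 μm/a
  mass loss = 3.908 μm/a × 7.14 g/cm³ = 27.9 g·m⁻²·a⁻¹
copper: f(T) = -0.080·(T−10) [T>10 °C] = -0.8320
  Pd branch = 0.0053·Pd^0.26·e^(0.059·RH+f) = 0.4824 μm/a
  Sd branch = 0.01025·Sd^0.27·e^(0.036·RH+0.049·T) = 1.695 μm/a
  sum: 0.4824 + 1.695 → r_corr = 2.177 μm/a
  mass loss = 2.177 μm/a × 8.96 g/cm³ = 19.51 g·m⁻²·a⁻¹
Ordering by g·m⁻²·a⁻¹: zinc (27.9) > copper (19.5)

zinc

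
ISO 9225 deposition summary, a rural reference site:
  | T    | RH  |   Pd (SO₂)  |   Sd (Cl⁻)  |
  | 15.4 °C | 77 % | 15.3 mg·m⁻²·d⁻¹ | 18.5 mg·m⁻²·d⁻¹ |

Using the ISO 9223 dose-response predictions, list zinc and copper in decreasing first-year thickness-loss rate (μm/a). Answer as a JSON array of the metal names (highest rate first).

zinc: f(T) = -0.071·(T−10) [T>10 °C] = -0.3834
  Pd branch = 0.0129·Pd^0.44·e^(0.046·RH+f) = 1.008 μm/a
  Cl⁻ term: 0.0175·18.5^0.57·exp(0.008·77+0.085·15.4) = 0.6329
  sum: 1.008 + 0.6329 → r_corr = 1.641 μm/a
copper: f(T) = -0.080·(T−10) [T>10 °C] = -0.4320
  Pd branch = 0.0053·Pd^0.26·e^(0.059·RH+f) = 0.6572 μm/a
  Sd branch = 0.01025·Sd^0.27·e^(0.036·RH+0.049·T) = 0.7664 μm/a
  r_corr = 0.6572 + 0.7664 = 1.424 μm/a
Ordering by μm/a: zinc (1.64) > copper (1.42)

["zinc", "copper"]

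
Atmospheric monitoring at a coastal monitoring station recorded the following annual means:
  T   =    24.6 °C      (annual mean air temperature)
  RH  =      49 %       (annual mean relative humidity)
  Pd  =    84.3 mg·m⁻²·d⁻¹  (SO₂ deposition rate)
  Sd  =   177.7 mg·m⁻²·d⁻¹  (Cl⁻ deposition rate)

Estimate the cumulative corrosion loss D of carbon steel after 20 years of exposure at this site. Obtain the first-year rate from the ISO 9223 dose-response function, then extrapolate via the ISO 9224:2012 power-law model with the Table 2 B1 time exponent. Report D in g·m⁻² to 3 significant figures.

carbon steel: temperature factor f = -0.054·(14.6) = -0.7884
  Pd branch = 1.77·Pd^0.52·e^(0.02·RH+f) = 21.51 μm/a
  Sd branch = 0.102·Sd^0.62·e^(0.033·RH+0.04·T) = 34.12 μm/a
  sum: 21.51 + 34.12 → r_corr = 55.63 μm/a
Long-term exponent b (ISO 9224 Table 2, B1) = 0.523
  D(20) = 55.63 × 20^0.523 = 55.63 × 4.791 = 266.5 μm
  Mass loss = 266.5 μm × 7.85 g/cm³ = 2092 g·m⁻²

D(20) = 2.09e+03 g·m⁻²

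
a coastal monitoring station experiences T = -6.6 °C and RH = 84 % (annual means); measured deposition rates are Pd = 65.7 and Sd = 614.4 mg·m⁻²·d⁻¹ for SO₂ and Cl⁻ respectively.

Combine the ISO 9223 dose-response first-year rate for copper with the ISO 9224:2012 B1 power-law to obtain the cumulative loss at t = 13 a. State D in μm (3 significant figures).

D(13) = 6.31 μm

copper: f(T) = +0.126·(T−10) [T≤10 °C] = -2.0916
  SO₂ term: 0.0053·65.7^0.26·exp(0.059·84-2.0916) = 0.276
  Sd branch = 0.01025·Sd^0.27·e^(0.036·RH+0.049·T) = 0.8639 μm/a
  r_corr = 0.276 + 0.8639 = 1.14 μm/a
Power-law: D(13) = r_corr · 13^0.667
  D(13) = 1.14 × 13^0.667 = 1.14 × 5.534 = 6.307 μm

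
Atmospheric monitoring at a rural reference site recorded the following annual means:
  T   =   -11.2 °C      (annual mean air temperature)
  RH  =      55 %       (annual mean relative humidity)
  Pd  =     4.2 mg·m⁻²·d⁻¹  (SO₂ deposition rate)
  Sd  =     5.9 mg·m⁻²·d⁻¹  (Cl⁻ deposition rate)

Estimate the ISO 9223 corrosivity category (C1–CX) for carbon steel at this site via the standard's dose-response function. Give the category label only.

carbon steel: f(T) = +0.150·(T−10) [T≤10 °C] = -3.1800
  SO₂ term: 1.77·4.2^0.52·exp(0.02·55-3.1800) = 0.4664
  Cl⁻ term: 0.102·5.9^0.62·exp(0.033·55+0.04·-11.2) = 1.203
  sum: 0.4664 + 1.203 → r_corr = 1.669 μm/a
ISO 9223 Table 2 (carbon steel): 1.3 < 1.67 ≤ 25 μm/a ⇒ C2

C2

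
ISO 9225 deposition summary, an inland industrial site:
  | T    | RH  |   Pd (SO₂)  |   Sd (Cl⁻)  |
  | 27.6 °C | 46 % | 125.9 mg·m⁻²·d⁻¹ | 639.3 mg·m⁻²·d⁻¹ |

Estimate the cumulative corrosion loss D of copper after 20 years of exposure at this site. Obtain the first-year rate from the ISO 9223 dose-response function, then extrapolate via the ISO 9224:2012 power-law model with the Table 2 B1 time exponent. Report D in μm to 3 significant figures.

D(20) = 9.27 μm

copper: T>10 °C ⇒ hinge -0.080·(27.6−10) = -1.4080
  Pd branch = 0.0053·Pd^0.26·e^(0.059·RH+f) = 0.06878 μm/a
  Cl⁻ term: 0.01025·639.3^0.27·exp(0.036·46+0.049·27.6) = 1.188
  r_corr = 0.06878 + 1.188 = 1.257 μm/a
Power-law: D(20) = r_corr · 20^0.667
  D(20) = 1.257 × 20^0.667 = 1.257 × 7.375 = 9.269 μm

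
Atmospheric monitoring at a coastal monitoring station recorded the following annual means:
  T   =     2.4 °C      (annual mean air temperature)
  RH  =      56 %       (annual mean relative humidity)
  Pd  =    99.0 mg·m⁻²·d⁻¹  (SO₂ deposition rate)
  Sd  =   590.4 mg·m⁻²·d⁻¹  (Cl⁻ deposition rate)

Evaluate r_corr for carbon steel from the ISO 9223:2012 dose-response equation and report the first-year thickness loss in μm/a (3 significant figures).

carbon steel: f(T) = +0.150·(T−10) [T≤10 °C] = -1.1400
  Pd branch = 1.77·Pd^0.52·e^(0.02·RH+f) = 18.92 μm/a
  Cl⁻ term: 0.102·590.4^0.62·exp(0.033·56+0.04·2.4) = 37.24
  sum: 18.92 + 37.24 → r_corr = 56.16 μm/a

r_corr = 56.2 μm/a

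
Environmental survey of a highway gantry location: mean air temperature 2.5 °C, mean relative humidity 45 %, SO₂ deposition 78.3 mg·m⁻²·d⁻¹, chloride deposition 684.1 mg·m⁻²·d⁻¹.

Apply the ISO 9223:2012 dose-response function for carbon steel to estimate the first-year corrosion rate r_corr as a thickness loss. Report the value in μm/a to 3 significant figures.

carbon steel: T≤10 °C ⇒ hinge +0.150·(2.5−10) = -1.1250
  Pd branch = 1.77·Pd^0.52·e^(0.02·RH+f) = 13.65 μm/a
  Cl⁻ term: 0.102·684.1^0.62·exp(0.033·45+0.04·2.5) = 28.49
  r_corr = 13.65 + 28.49 = 42.14 μm/a

r_corr = 42.1 μm/a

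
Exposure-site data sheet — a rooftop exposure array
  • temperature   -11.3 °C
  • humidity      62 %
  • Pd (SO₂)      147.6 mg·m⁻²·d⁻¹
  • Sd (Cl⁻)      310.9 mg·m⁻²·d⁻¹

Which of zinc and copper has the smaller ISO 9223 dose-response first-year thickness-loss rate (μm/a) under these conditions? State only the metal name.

zinc: temperature factor f = +0.038·(-21.3) = -0.8094
  Pd branch = 0.0129·Pd^0.44·e^(0.046·RH+f) = 0.8955 μm/a
  Sd branch = 0.0175·Sd^0.57·e^(0.008·RH+0.085·T) = 0.2898 μm/a
  r_corr = 0.8955 + 0.2898 = 1.185 μm/a
copper: T≤10 °C ⇒ hinge +0.126·(-11.3−10) = -2.6838
  Pd branch = 0.0053·Pd^0.26·e^(0.059·RH+f) = 0.05144 μm/a
  Cl⁻ term: 0.01025·310.9^0.27·exp(0.036·62+0.049·-11.3) = 0.2586
  r_corr = 0.05144 + 0.2586 = 0.31 μm/a
Ordering by μm/a: zinc (1.19) > copper (0.31)

copper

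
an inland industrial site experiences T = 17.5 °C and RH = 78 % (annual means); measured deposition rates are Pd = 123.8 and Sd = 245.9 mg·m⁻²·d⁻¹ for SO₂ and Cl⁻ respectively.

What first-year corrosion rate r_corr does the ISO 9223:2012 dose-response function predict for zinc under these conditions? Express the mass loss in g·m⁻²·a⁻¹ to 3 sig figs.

zinc: T>10 °C ⇒ hinge -0.071·(17.5−10) = -0.5325
  SO₂ term: 0.0129·123.8^0.44·exp(0.046·78-0.5325) = 2.282
  Cl⁻ term: 0.0175·245.9^0.57·exp(0.008·78+0.085·17.5) = 3.333
  r_corr = 2.282 + 3.333 = 5.615 μm/a
Convert to mass loss: 5.615 μm/a × 7.14 g/cm³ = 40.09 g·m⁻²·a⁻¹

r_corr = 40.1 g·m⁻²·a⁻¹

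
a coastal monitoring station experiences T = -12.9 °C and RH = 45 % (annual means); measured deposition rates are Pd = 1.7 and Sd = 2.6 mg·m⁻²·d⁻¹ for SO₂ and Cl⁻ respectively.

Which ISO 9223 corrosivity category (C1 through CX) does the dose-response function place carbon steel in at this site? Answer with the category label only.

carbon steel: temperature factor f = +0.150·(-22.9) = -3.4350
  SO₂ term: 1.77·1.7^0.52·exp(0.02·45-3.4350) = 0.1849
  Sd branch = 0.102·Sd^0.62·e^(0.033·RH+0.04·T) = 0.4861 μm/a
  r_corr = 0.1849 + 0.4861 = 0.671 μm/a
0.671 μm/a falls in (0, 1.3] for carbon steel → category C1

C1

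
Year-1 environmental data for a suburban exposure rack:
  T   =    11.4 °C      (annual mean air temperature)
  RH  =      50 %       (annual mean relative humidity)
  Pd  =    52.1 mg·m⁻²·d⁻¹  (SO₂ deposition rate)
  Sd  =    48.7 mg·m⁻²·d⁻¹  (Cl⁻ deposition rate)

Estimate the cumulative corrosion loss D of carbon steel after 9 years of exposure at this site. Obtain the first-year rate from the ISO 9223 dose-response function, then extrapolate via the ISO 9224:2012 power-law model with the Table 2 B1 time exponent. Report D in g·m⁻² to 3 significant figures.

carbon steel: f(T) = -0.054·(T−10) [T>10 °C] = -0.0756
  Pd branch = 1.77·Pd^0.52·e^(0.02·RH+f) = 34.85 μm/a
  Sd branch = 0.102·Sd^0.62·e^(0.033·RH+0.04·T) = 9.322 μm/a
  sum: 34.85 + 9.322 → r_corr = 44.17 μm/a
Power-law: D(9) = r_corr · 9^0.523
  D(9) = 44.17 × 9^0.523 = 44.17 × 3.156 = 139.4 μm
  Mass loss = 139.4 μm × 7.85 g/cm³ = 1094 g·m⁻²

D(9) = 1.09e+03 g·m⁻²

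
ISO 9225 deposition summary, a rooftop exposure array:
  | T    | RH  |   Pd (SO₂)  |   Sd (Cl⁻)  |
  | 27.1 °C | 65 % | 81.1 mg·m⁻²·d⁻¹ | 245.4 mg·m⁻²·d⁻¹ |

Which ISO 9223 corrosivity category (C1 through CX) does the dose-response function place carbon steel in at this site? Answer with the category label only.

C5

carbon steel: T>10 °C ⇒ hinge -0.054·(27.1−10) = -0.9234
  Pd branch = 1.77·Pd^0.52·e^(0.02·RH+f) = 25.36 μm/a
  Sd branch = 0.102·Sd^0.62·e^(0.033·RH+0.04·T) = 78.1 μm/a
  r_corr = 25.36 + 78.1 = 103.5 μm/a
103 μm/a falls in (80, 200] for carbon steel → category C5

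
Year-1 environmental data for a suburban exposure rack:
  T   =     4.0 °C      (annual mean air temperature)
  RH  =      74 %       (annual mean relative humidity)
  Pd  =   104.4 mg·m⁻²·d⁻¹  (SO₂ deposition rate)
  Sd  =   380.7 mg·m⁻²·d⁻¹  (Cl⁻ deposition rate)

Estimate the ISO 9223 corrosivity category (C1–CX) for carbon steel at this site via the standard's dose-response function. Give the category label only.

C5

carbon steel: temperature factor f = +0.150·(-6.0) = -0.9000
  sulphur-dioxide contribution → 35.45 μm/a
  chloride contribution → 54.78 μm/a
  total first-year rate 90.22 μm/a
ISO 9223 Table 2 (carbon steel): 80 < 90.2 ≤ 200 μm/a ⇒ C5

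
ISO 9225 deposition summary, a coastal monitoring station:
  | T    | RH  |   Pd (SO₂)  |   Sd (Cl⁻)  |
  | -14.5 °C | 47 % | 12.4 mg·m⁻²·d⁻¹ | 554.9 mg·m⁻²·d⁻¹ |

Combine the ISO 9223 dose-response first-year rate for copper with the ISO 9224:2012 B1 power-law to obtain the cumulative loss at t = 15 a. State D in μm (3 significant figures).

D(15) = 0.962 μm

copper: f(T) = +0.126·(T−10) [T≤10 °C] = -3.0870
  Pd branch = 0.0053·Pd^0.26·e^(0.059·RH+f) = 0.007451 μm/a
  Cl⁻ term: 0.01025·554.9^0.27·exp(0.036·47+0.049·-14.5) = 0.1506
  r_corr = 0.007451 + 0.1506 = 0.1581 μm/a
Long-term exponent b (ISO 9224 Table 2, B1) = 0.667
  D(15) = 0.1581 × 15^0.667 = 0.1581 × 6.088 = 0.9624 μm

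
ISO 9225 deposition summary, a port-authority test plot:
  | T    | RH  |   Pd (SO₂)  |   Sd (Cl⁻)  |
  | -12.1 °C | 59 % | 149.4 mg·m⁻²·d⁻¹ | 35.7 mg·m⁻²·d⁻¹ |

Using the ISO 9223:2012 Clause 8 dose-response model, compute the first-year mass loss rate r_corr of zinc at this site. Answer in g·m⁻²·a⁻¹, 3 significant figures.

zinc: temperature factor f = +0.038·(-22.1) = -0.8398
  sulphur-dioxide contribution → 0.7608 μm/a
  chloride contribution → 0.07698 μm/a
  total first-year rate 0.8378 μm/a
Convert to mass loss: 0.8378 μm/a × 7.14 g/cm³ = 5.982 g·m⁻²·a⁻¹

r_corr = 5.98 g·m⁻²·a⁻¹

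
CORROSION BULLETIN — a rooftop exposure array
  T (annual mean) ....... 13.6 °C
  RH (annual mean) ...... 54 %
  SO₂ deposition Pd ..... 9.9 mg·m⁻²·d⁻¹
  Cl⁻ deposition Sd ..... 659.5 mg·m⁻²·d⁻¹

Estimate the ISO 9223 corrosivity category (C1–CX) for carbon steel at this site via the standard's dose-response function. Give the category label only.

C4

carbon steel: T>10 °C ⇒ hinge -0.054·(13.6−10) = -0.1944
  Pd branch = 1.77·Pd^0.52·e^(0.02·RH+f) = 14.14 μm/a
  Cl⁻ term: 0.102·659.5^0.62·exp(0.033·54+0.04·13.6) = 58.44
  r_corr = 14.14 + 58.44 = 72.57 μm/a
72.6 μm/a falls in (50, 80] for carbon steel → category C4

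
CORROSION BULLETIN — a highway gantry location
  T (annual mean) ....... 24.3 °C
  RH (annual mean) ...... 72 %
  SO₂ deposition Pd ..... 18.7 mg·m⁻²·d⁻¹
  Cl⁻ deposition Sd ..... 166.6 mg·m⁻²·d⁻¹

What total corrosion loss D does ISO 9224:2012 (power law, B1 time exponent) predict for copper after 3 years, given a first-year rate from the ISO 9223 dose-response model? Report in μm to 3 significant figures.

copper: f(T) = -0.080·(T−10) [T>10 °C] = -1.1440
  Pd branch = 0.0053·Pd^0.26·e^(0.059·RH+f) = 0.2529 μm/a
  Sd branch = 0.01025·Sd^0.27·e^(0.036·RH+0.049·T) = 1.792 μm/a
  r_corr = 0.2529 + 1.792 = 2.045 μm/a
ISO 9224: D(t) = r_corr · t^b with b = 0.667 (copper, B1)
  D(3) = 2.045 × 3^0.667 = 2.045 × 2.081 = 4.256 μm

D(3) = 4.26 μm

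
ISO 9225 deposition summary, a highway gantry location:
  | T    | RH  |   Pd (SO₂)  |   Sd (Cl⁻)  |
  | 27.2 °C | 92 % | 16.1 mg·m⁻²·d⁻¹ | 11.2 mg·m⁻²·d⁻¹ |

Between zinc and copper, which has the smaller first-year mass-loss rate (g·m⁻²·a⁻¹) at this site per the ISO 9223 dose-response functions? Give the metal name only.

zinc: temperature factor f = -0.071·(17.2) = -1.2212
  SO₂ term: 0.0129·16.1^0.44·exp(0.046·92-1.2212) = 0.8895
  Sd branch = 0.0175·Sd^0.57·e^(0.008·RH+0.085·T) = 1.462 μm/a
  sum: 0.8895 + 1.462 → r_corr = 2.351 μm/a
  mass loss = 2.351 μm/a × 7.14 g/cm³ = 16.79 g·m⁻²·a⁻¹
copper: f(T) = -0.080·(T−10) [T>10 °C] = -1.3760
  Pd branch = 0.0053·Pd^0.26·e^(0.059·RH+f) = 0.6278 μm/a
  Sd branch = 0.01025·Sd^0.27·e^(0.036·RH+0.049·T) = 2.047 μm/a
  sum: 0.6278 + 2.047 → r_corr = 2.675 μm/a
  mass loss = 2.675 μm/a × 8.96 g/cm³ = 23.97 g·m⁻²·a⁻¹
Ordering by g·m⁻²·a⁻¹: copper (24) > zinc (16.8)

zinc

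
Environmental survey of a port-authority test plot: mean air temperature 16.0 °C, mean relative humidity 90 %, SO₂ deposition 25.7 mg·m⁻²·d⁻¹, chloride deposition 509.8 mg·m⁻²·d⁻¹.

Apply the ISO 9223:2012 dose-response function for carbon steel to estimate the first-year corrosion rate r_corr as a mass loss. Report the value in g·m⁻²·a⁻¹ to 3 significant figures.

carbon steel: temperature factor f = -0.054·(6.0) = -0.3240
  SO₂ term: 1.77·25.7^0.52·exp(0.02·90-0.3240) = 41.89
  Sd branch = 0.102·Sd^0.62·e^(0.033·RH+0.04·T) = 179.9 μm/a
  sum: 41.89 + 179.9 → r_corr = 221.8 μm/a
Convert to mass loss: 221.8 μm/a × 7.85 g/cm³ = 1741 g·m⁻²·a⁻¹

r_corr = 1.74e+03 g·m⁻²·a⁻¹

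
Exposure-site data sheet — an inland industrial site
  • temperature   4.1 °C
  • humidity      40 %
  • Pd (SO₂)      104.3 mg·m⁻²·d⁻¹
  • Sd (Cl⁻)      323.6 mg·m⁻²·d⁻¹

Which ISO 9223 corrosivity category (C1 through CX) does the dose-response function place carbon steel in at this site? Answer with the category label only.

C3

carbon steel: temperature factor f = +0.150·(-5.9) = -0.8850
  sulphur-dioxide contribution → 18.22 μm/a
  chloride contribution → 16.19 μm/a
  total first-year rate 34.41 μm/a
ISO 9223 Table 2 (carbon steel): 25 < 34.4 ≤ 50 μm/a ⇒ C3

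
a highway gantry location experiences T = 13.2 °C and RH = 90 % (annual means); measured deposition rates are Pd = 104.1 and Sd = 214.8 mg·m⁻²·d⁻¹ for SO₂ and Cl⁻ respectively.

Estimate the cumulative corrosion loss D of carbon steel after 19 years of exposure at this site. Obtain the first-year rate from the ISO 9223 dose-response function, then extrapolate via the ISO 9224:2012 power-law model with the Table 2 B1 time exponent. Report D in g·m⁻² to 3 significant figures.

carbon steel: f(T) = -0.054·(T−10) [T>10 °C] = -0.1728
  sulphur-dioxide contribution → 100.9 μm/a
  chloride contribution → 94.11 μm/a
  total first-year rate 195 μm/a
Long-term exponent b (ISO 9224 Table 2, B1) = 0.523
  D(19) = 195 × 19^0.523 = 195 × 4.664 = 909.4 μm
  Mass loss = 909.4 μm × 7.85 g/cm³ = 7139 g·m⁻²

D(19) = 7.14e+03 g·m⁻²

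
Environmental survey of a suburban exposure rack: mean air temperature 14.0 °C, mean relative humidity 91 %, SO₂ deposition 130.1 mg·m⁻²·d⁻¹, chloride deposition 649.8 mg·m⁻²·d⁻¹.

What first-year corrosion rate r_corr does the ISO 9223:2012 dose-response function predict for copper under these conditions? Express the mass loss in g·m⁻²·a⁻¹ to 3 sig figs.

r_corr = 54.0 g·m⁻²·a⁻¹

copper: f(T) = -0.080·(T−10) [T>10 °C] = -0.3200
  SO₂ term: 0.0053·130.1^0.26·exp(0.059·91-0.3200) = 2.929
  Sd branch = 0.01025·Sd^0.27·e^(0.036·RH+0.049·T) = 3.096 μm/a
  r_corr = 2.929 + 3.096 = 6.025 μm/a
Convert to mass loss: 6.025 μm/a × 8.96 g/cm³ = 53.99 g·m⁻²·a⁻¹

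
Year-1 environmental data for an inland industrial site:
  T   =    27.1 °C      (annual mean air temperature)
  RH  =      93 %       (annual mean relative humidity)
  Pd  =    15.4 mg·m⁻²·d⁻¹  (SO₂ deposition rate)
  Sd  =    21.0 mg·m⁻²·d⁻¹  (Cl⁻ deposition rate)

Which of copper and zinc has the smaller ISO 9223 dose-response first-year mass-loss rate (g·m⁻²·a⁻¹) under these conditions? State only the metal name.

zinc

copper: f(T) = -0.080·(T−10) [T>10 °C] = -1.3680
  sulphur-dioxide contribution → 0.6636 μm/a
  chloride contribution → 2.503 μm/a
  ⇒ r_corr(copper) = 3.166 μm/a
  mass loss = 3.166 μm/a × 8.96 g/cm³ = 28.37 g·m⁻²·a⁻¹
zinc: T>10 °C ⇒ hinge -0.071·(27.1−10) = -1.2141
  sulphur-dioxide contribution → 0.9199 μm/a
  chloride contribution → 2.09 μm/a
  ⇒ r_corr(zinc) = 3.01 μm/a
  mass loss = 3.01 μm/a × 7.14 g/cm³ = 21.49 g·m⁻²·a⁻¹
Ordering by g·m⁻²·a⁻¹: copper (28.4) > zinc (21.5)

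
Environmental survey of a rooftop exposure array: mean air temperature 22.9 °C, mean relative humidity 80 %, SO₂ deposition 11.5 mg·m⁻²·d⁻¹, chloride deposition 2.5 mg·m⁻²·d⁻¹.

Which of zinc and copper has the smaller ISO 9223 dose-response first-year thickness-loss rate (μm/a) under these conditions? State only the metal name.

zinc: f(T) = -0.071·(T−10) [T>10 °C] = -0.9159
  Pd branch = 0.0129·Pd^0.44·e^(0.046·RH+f) = 0.5994 μm/a
  Sd branch = 0.0175·Sd^0.57·e^(0.008·RH+0.085·T) = 0.3919 μm/a
  r_corr = 0.5994 + 0.3919 = 0.9913 μm/a
copper: T>10 °C ⇒ hinge -0.080·(22.9−10) = -1.0320
  Pd branch = 0.0053·Pd^0.26·e^(0.059·RH+f) = 0.3997 μm/a
  Sd branch = 0.01025·Sd^0.27·e^(0.036·RH+0.049·T) = 0.7182 μm/a
  r_corr = 0.3997 + 0.7182 = 1.118 μm/a
Ordering by μm/a: copper (1.12) > zinc (0.991)

zinc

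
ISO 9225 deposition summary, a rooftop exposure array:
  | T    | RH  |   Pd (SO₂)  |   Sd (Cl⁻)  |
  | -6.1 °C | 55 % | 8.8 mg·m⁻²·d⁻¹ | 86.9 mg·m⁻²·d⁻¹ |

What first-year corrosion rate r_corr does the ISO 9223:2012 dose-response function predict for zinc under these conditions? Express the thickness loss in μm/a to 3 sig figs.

r_corr = 0.435 μm/a

zinc: f(T) = +0.038·(T−10) [T≤10 °C] = -0.6118
  sulphur-dioxide contribution → 0.2287 μm/a
  chloride contribution → 0.2062 μm/a
  ⇒ r_corr(zinc) = 0.4348 μm/a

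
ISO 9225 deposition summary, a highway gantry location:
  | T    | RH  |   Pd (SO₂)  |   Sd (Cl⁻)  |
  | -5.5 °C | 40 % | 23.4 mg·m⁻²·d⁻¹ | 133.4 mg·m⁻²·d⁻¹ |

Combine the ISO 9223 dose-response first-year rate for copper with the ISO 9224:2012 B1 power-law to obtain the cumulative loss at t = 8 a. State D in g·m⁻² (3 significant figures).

copper: f(T) = +0.126·(T−10) [T≤10 °C] = -1.9530
  sulphur-dioxide contribution → 0.01807 μm/a
  chloride contribution → 0.1238 μm/a
  total first-year rate 0.1419 μm/a
Power-law: D(8) = r_corr · 8^0.667
  D(8) = 0.1419 × 8^0.667 = 0.1419 × 4.003 = 0.568 μm
  Mass loss = 0.568 μm × 8.96 g/cm³ = 5.09 g·m⁻²

D(8) = 5.09 g·m⁻²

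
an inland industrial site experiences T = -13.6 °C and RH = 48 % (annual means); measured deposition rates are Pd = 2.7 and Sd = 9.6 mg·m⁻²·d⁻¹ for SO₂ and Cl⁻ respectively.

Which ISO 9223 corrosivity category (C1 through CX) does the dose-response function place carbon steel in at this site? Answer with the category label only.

C2

carbon steel: f(T) = +0.150·(T−10) [T≤10 °C] = -3.5400
  sulphur-dioxide contribution → 0.2248 μm/a
  chloride contribution → 1.173 μm/a
  ⇒ r_corr(carbon steel) = 1.398 μm/a
1.4 μm/a falls in (1.3, 25] for carbon steel → category C2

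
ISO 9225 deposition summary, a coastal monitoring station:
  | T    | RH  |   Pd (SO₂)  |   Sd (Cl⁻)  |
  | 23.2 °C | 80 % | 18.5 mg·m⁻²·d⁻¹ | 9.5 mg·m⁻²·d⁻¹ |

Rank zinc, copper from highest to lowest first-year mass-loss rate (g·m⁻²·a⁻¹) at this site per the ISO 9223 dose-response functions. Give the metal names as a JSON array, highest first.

["copper", "zinc"]

zinc: T>10 °C ⇒ hinge -0.071·(23.2−10) = -0.9372
  Pd branch = 0.0129·Pd^0.44·e^(0.046·RH+f) = 0.7233 μm/a
  Cl⁻ term: 0.0175·9.5^0.57·exp(0.008·80+0.085·23.2) = 0.8604
  sum: 0.7233 + 0.8604 → r_corr = 1.584 μm/a
  mass loss = 1.584 μm/a × 7.14 g/cm³ = 11.31 g·m⁻²·a⁻¹
copper: temperature factor f = -0.080·(13.2) = -1.0560
  SO₂ term: 0.0053·18.5^0.26·exp(0.059·80-1.0560) = 0.4416
  Cl⁻ term: 0.01025·9.5^0.27·exp(0.036·80+0.049·23.2) = 1.045
  r_corr = 0.4416 + 1.045 = 1.487 μm/a
  mass loss = 1.487 μm/a × 8.96 g/cm³ = 13.32 g·m⁻²·a⁻¹
Ordering by g·m⁻²·a⁻¹: copper (13.3) > zinc (11.3)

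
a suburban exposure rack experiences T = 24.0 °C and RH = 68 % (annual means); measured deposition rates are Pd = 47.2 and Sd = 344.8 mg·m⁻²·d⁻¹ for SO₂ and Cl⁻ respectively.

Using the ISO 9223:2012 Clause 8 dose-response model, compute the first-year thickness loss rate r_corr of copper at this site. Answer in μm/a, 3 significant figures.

copper: f(T) = -0.080·(T−10) [T>10 °C] = -1.1200
  sulphur-dioxide contribution → 0.2603 μm/a
  chloride contribution → 1.861 μm/a
  ⇒ r_corr(copper) = 2.121 μm/a

r_corr = 2.12 μm/a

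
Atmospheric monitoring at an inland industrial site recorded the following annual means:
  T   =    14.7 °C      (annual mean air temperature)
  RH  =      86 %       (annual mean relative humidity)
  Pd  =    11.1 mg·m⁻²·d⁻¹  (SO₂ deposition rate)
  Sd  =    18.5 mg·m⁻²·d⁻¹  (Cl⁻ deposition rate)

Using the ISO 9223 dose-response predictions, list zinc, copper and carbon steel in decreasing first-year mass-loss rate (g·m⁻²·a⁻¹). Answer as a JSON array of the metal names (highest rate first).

zinc: T>10 °C ⇒ hinge -0.071·(14.7−10) = -0.3337
  sulphur-dioxide contribution → 1.392 μm/a
  chloride contribution → 0.6409 μm/a
  total first-year rate 2.033 μm/a
  mass loss = 2.033 μm/a × 7.14 g/cm³ = 14.52 g·m⁻²·a⁻¹
copper: T>10 °C ⇒ hinge -0.080·(14.7−10) = -0.3760
  sulphur-dioxide contribution → 1.087 μm/a
  chloride contribution → 1.024 μm/a
  ⇒ r_corr(copper) = 2.111 μm/a
  mass loss = 2.111 μm/a × 8.96 g/cm³ = 18.92 g·m⁻²·a⁻¹
carbon steel: f(T) = -0.054·(T−10) [T>10 °C] = -0.2538
  sulphur-dioxide contribution → 26.81 μm/a
  chloride contribution → 19.15 μm/a
  ⇒ r_corr(carbon steel) = 45.96 μm/a
  mass loss = 45.96 μm/a × 7.85 g/cm³ = 360.8 g·m⁻²·a⁻¹
Ordering by g·m⁻²·a⁻¹: carbon steel (361) > copper (18.9) > zinc (14.5)

["carbon steel", "copper", "zinc"]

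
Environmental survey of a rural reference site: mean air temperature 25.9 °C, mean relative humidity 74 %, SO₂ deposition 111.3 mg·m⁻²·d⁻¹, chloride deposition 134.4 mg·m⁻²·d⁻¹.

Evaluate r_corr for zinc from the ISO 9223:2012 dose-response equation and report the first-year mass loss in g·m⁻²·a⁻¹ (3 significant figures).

zinc: T>10 °C ⇒ hinge -0.071·(25.9−10) = -1.1289
  Pd branch = 0.0129·Pd^0.44·e^(0.046·RH+f) = 0.998 μm/a
  Sd branch = 0.0175·Sd^0.57·e^(0.008·RH+0.085·T) = 4.671 μm/a
  sum: 0.998 + 4.671 → r_corr = 5.669 μm/a
Convert to mass loss: 5.669 μm/a × 7.14 g/cm³ = 40.48 g·m⁻²·a⁻¹

r_corr = 40.5 g·m⁻²·a⁻¹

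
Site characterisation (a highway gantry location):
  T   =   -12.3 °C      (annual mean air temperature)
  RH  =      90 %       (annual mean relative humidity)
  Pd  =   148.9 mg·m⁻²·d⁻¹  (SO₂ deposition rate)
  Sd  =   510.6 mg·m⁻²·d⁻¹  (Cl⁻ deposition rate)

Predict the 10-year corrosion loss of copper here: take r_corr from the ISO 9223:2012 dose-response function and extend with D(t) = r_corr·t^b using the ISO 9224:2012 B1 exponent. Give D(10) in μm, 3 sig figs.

copper: temperature factor f = +0.126·(-22.3) = -2.8098
  Pd branch = 0.0053·Pd^0.26·e^(0.059·RH+f) = 0.2372 μm/a
  Sd branch = 0.01025·Sd^0.27·e^(0.036·RH+0.049·T) = 0.7714 μm/a
  r_corr = 0.2372 + 0.7714 = 1.009 μm/a
ISO 9224: D(t) = r_corr · t^b with b = 0.667 (copper, B1)
  D(10) = 1.009 × 10^0.667 = 1.009 × 4.645 = 4.685 μm

D(10) = 4.68 μm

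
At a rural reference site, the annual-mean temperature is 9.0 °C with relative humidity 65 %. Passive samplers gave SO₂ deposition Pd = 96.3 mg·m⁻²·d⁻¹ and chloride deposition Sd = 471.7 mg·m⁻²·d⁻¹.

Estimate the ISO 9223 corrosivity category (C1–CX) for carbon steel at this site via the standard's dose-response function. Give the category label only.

carbon steel: f(T) = +0.150·(T−10) [T≤10 °C] = -0.1500
  sulphur-dioxide contribution → 60.1 μm/a
  chloride contribution → 56.78 μm/a
  ⇒ r_corr(carbon steel) = 116.9 μm/a
Category bounds: 80…200 μm/a bracket r_corr ⇒ C5

C5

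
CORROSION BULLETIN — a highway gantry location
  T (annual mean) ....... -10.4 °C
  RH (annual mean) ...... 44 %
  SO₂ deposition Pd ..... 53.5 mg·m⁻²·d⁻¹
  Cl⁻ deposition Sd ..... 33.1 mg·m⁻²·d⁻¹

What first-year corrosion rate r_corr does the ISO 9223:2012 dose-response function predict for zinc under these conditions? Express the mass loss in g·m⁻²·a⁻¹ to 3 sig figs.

zinc: f(T) = +0.038·(T−10) [T≤10 °C] = -0.7752
  SO₂ term: 0.0129·53.5^0.44·exp(0.046·44-0.7752) = 0.2591
  Sd branch = 0.0175·Sd^0.57·e^(0.008·RH+0.085·T) = 0.07556 μm/a
  r_corr = 0.2591 + 0.07556 = 0.3346 μm/a
Convert to mass loss: 0.3346 μm/a × 7.14 g/cm³ = 2.389 g·m⁻²·a⁻¹

r_corr = 2.39 g·m⁻²·a⁻¹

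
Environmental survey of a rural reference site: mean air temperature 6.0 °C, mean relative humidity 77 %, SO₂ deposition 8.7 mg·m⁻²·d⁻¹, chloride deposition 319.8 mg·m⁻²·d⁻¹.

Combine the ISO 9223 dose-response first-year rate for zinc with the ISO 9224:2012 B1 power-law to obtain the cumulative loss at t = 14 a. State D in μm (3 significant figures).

D(14) = 20.8 μm

zinc: f(T) = +0.038·(T−10) [T≤10 °C] = -0.1520
  Pd branch = 0.0129·Pd^0.44·e^(0.046·RH+f) = 0.9914 μm/a
  Cl⁻ term: 0.0175·319.8^0.57·exp(0.008·77+0.085·6.0) = 1.445
  r_corr = 0.9914 + 1.445 = 2.436 μm/a
Long-term exponent b (ISO 9224 Table 2, B1) = 0.813
  D(14) = 2.436 × 14^0.813 = 2.436 × 8.547 = 20.82 μm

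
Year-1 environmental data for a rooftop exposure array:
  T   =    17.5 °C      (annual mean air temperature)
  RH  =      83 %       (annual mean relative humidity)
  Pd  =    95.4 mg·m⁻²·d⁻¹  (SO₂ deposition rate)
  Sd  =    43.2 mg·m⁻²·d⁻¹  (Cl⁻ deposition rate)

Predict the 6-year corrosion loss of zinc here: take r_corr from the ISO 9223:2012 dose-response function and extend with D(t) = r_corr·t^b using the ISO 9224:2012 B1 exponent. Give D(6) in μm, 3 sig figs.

zinc: temperature factor f = -0.071·(7.5) = -0.5325
  Pd branch = 0.0129·Pd^0.44·e^(0.046·RH+f) = 2.561 μm/a
  Sd branch = 0.0175·Sd^0.57·e^(0.008·RH+0.085·T) = 1.287 μm/a
  sum: 2.561 + 1.287 → r_corr = 3.849 μm/a
Power-law: D(6) = r_corr · 6^0.813
  D(6) = 3.849 × 6^0.813 = 3.849 × 4.292 = 16.52 μm

D(6) = 16.5 μm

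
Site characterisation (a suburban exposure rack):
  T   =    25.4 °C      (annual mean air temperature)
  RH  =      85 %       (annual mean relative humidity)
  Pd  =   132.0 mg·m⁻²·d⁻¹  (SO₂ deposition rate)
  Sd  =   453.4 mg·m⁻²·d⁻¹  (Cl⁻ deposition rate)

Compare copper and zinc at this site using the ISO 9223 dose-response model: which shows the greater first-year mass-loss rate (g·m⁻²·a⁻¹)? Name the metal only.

copper: temperature factor f = -0.080·(15.4) = -1.2320
  SO₂ term: 0.0053·132.0^0.26·exp(0.059·85-1.2320) = 0.829
  Sd branch = 0.01025·Sd^0.27·e^(0.036·RH+0.049·T) = 3.958 μm/a
  r_corr = 0.829 + 3.958 = 4.787 μm/a
  mass loss = 4.787 μm/a × 8.96 g/cm³ = 42.89 g·m⁻²·a⁻¹
zinc: T>10 °C ⇒ hinge -0.071·(25.4−10) = -1.0934
  SO₂ term: 0.0129·132.0^0.44·exp(0.046·85-1.0934) = 1.849
  Sd branch = 0.0175·Sd^0.57·e^(0.008·RH+0.085·T) = 9.777 μm/a
  r_corr = 1.849 + 9.777 = 11.63 μm/a
  mass loss = 11.63 μm/a × 7.14 g/cm³ = 83.01 g·m⁻²·a⁻¹
Ordering by g·m⁻²·a⁻¹: zinc (83) > copper (42.9)

zinc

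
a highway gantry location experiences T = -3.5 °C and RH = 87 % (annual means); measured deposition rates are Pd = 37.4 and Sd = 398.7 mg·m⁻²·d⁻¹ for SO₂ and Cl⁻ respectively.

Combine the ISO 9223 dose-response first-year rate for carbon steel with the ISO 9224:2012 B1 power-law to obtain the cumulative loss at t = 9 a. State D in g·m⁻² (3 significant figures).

carbon steel: T≤10 °C ⇒ hinge +0.150·(-3.5−10) = -2.0250
  sulphur-dioxide contribution → 8.752 μm/a
  chloride contribution → 64.13 μm/a
  total first-year rate 72.88 μm/a
Power-law: D(9) = r_corr · 9^0.523
  D(9) = 72.88 × 9^0.523 = 72.88 × 3.156 = 230 μm
  Mass loss = 230 μm × 7.85 g/cm³ = 1805 g·m⁻²

D(9) = 1.81e+03 g·m⁻²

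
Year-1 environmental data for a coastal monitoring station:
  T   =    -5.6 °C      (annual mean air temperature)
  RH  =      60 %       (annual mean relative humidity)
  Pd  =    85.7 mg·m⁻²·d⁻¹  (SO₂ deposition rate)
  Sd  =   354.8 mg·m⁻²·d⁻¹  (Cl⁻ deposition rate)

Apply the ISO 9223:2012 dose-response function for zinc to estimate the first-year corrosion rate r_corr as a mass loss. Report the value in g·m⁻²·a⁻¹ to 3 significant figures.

zinc: T≤10 °C ⇒ hinge +0.038·(-5.6−10) = -0.5928
  SO₂ term: 0.0129·85.7^0.44·exp(0.046·60-0.5928) = 0.7986
  Cl⁻ term: 0.0175·354.8^0.57·exp(0.008·60+0.085·-5.6) = 0.4992
  r_corr = 0.7986 + 0.4992 = 1.298 μm/a
Convert to mass loss: 1.298 μm/a × 7.14 g/cm³ = 9.266 g·m⁻²·a⁻¹

r_corr = 9.27 g·m⁻²·a⁻¹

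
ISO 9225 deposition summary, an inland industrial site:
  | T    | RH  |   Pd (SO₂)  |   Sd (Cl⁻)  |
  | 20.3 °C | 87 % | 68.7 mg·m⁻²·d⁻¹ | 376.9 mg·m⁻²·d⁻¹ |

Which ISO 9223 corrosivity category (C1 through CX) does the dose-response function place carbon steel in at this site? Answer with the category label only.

CX

carbon steel: f(T) = -0.054·(T−10) [T>10 °C] = -0.5562
  Pd branch = 1.77·Pd^0.52·e^(0.02·RH+f) = 52.16 μm/a
  Cl⁻ term: 0.102·376.9^0.62·exp(0.033·87+0.04·20.3) = 160.5
  sum: 52.16 + 160.5 → r_corr = 212.6 μm/a
213 μm/a falls in (200, 700] for carbon steel → category CX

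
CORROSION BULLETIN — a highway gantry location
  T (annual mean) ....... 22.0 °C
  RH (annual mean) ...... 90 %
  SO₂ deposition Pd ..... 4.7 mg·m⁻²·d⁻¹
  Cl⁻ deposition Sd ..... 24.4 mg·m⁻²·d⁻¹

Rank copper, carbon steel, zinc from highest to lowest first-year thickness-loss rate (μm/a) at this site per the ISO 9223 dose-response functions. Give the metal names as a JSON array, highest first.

["carbon steel", "copper", "zinc"]

copper: temperature factor f = -0.080·(12.0) = -0.9600
  SO₂ term: 0.0053·4.7^0.26·exp(0.059·90-0.9600) = 0.614
  Sd branch = 0.01025·Sd^0.27·e^(0.036·RH+0.049·T) = 1.822 μm/a
  sum: 0.614 + 1.822 → r_corr = 2.436 μm/a
carbon steel: f(T) = -0.054·(T−10) [T>10 °C] = -0.6480
  SO₂ term: 1.77·4.7^0.52·exp(0.02·90-0.6480) = 12.52
  Sd branch = 0.102·Sd^0.62·e^(0.033·RH+0.04·T) = 34.74 μm/a
  sum: 12.52 + 34.74 → r_corr = 47.26 μm/a
zinc: temperature factor f = -0.071·(12.0) = -0.8520
  SO₂ term: 0.0129·4.7^0.44·exp(0.046·90-0.8520) = 0.6828
  Sd branch = 0.0175·Sd^0.57·e^(0.008·RH+0.085·T) = 1.441 μm/a
  r_corr = 0.6828 + 1.441 = 2.124 μm/a
Ordering by μm/a: carbon steel (47.3) > copper (2.44) > zinc (2.12)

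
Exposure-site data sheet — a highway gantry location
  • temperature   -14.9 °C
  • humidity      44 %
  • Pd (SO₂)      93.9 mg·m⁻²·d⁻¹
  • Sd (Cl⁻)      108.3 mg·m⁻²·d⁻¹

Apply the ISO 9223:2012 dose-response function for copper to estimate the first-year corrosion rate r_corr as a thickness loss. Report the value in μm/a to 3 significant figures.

copper: f(T) = +0.126·(T−10) [T≤10 °C] = -3.1374
  sulphur-dioxide contribution → 0.01005 μm/a
  chloride contribution → 0.08529 μm/a
  ⇒ r_corr(copper) = 0.09534 μm/a

r_corr = 0.0953 μm/a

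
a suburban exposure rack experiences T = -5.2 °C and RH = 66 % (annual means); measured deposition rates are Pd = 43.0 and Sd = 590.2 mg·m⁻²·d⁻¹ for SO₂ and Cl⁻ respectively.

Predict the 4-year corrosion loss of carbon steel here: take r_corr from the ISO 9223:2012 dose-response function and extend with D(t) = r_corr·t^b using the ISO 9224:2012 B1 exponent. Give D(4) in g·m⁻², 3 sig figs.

carbon steel: T≤10 °C ⇒ hinge +0.150·(-5.2−10) = -2.2800
  sulphur-dioxide contribution → 4.791 μm/a
  chloride contribution → 38.21 μm/a
  total first-year rate 43 μm/a
Power-law: D(4) = r_corr · 4^0.523
  D(4) = 43 × 4^0.523 = 43 × 2.065 = 88.79 μm
  Mass loss = 88.79 μm × 7.85 g/cm³ = 697 g·m⁻²

D(4) = 697 g·m⁻²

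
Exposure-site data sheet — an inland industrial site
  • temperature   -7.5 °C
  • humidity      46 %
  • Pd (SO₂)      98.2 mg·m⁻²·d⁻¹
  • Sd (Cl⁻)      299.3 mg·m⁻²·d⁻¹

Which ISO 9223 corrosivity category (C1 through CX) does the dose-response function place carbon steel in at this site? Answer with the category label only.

C2

carbon steel: temperature factor f = +0.150·(-17.5) = -2.6250
  sulphur-dioxide contribution → 3.495 μm/a
  chloride contribution → 11.82 μm/a
  ⇒ r_corr(carbon steel) = 15.32 μm/a
Category bounds: 1.3…25 μm/a bracket r_corr ⇒ C2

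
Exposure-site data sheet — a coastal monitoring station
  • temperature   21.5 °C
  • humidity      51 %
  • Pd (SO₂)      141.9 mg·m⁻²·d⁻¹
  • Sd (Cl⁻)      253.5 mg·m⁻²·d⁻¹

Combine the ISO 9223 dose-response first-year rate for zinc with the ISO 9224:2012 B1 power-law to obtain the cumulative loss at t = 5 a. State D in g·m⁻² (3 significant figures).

D(5) = 115 g·m⁻²

zinc: T>10 °C ⇒ hinge -0.071·(21.5−10) = -0.8165
  Pd branch = 0.0129·Pd^0.44·e^(0.046·RH+f) = 0.5269 μm/a
  Sd branch = 0.0175·Sd^0.57·e^(0.008·RH+0.085·T) = 3.839 μm/a
  r_corr = 0.5269 + 3.839 = 4.365 μm/a
ISO 9224: D(t) = r_corr · t^b with b = 0.813 (zinc, B1)
  D(5) = 4.365 × 5^0.813 = 4.365 × 3.701 = 16.15 μm
  Mass loss = 16.15 μm × 7.14 g/cm³ = 115.3 g·m⁻²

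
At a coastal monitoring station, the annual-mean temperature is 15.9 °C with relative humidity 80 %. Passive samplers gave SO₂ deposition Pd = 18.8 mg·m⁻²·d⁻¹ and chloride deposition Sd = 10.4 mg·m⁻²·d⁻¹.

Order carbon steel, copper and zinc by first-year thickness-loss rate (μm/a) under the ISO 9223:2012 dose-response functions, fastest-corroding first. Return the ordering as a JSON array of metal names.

carbon steel: temperature factor f = -0.054·(5.9) = -0.3186
  Pd branch = 1.77·Pd^0.52·e^(0.02·RH+f) = 29.31 μm/a
  Cl⁻ term: 0.102·10.4^0.62·exp(0.033·80+0.04·15.9) = 11.53
  sum: 29.31 + 11.53 → r_corr = 40.84 μm/a
copper: f(T) = -0.080·(T−10) [T>10 °C] = -0.4720
  SO₂ term: 0.0053·18.8^0.26·exp(0.059·80-0.4720) = 0.7951
  Sd branch = 0.01025·Sd^0.27·e^(0.036·RH+0.049·T) = 0.7489 μm/a
  r_corr = 0.7951 + 0.7489 = 1.544 μm/a
zinc: f(T) = -0.071·(T−10) [T>10 °C] = -0.4189
  SO₂ term: 0.0129·18.8^0.44·exp(0.046·80-0.4189) = 1.223
  Sd branch = 0.0175·Sd^0.57·e^(0.008·RH+0.085·T) = 0.4871 μm/a
  sum: 1.223 + 0.4871 → r_corr = 1.71 μm/a
Ordering by μm/a: carbon steel (40.8) > zinc (1.71) > copper (1.54)

["carbon steel", "zinc", "copper"]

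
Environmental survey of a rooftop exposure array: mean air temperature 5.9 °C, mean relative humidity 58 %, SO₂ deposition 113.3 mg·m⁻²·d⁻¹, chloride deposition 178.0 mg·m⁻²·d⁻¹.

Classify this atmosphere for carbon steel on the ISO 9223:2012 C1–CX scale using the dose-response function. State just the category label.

carbon steel: T≤10 °C ⇒ hinge +0.150·(5.9−10) = -0.6150
  SO₂ term: 1.77·113.3^0.52·exp(0.02·58-0.6150) = 35.72
  Cl⁻ term: 0.102·178.0^0.62·exp(0.033·58+0.04·5.9) = 21.76
  r_corr = 35.72 + 21.76 = 57.47 μm/a
ISO 9223 Table 2 (carbon steel): 50 < 57.5 ≤ 80 μm/a ⇒ C4

C4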